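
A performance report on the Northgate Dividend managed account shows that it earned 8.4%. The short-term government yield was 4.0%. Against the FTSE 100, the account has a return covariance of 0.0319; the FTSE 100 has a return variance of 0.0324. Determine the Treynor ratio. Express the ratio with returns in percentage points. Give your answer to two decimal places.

β = Cov / Var = 0.0319 / 0.0324 = 0.9846
Treynor = (Rp − Rf) / β = (8.4% − 4.0%) / 0.9846 = 4.40 / 0.9846 = 4.4688

4.47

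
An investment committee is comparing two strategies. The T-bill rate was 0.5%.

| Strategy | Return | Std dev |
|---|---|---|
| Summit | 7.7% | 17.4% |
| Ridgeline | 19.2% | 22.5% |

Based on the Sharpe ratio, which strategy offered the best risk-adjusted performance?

Summit: Sharpe ratio = (7.7% − 0.5%) / 17.4% = 0.414
Ridgeline: Sharpe ratio = (19.2% − 0.5%) / 22.5% = 0.831
Highest: Ridgeline (0.831).

Ridgeline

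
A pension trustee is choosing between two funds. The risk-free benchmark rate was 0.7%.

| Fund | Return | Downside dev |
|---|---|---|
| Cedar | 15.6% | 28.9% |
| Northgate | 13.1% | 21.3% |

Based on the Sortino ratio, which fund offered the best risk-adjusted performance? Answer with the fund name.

Cedar: Sortino ratio = (15.6% − 0.7%) / 28.9% = 0.516
Northgate: Sortino ratio = (13.1% − 0.7%) / 21.3% = 0.582
Highest: Northgate (0.582).

Northgate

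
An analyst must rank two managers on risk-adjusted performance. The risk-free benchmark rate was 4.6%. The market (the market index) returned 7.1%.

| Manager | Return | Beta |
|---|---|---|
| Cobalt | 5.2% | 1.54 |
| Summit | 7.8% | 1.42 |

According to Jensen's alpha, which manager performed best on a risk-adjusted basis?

Cobalt: α = 5.2% − [4.6% + 1.54 × (7.1% − 4.6%)] = -3.250
Summit: α = 7.8% − [4.6% + 1.42 × (7.1% − 4.6%)] = -0.350
Highest: Summit (-0.350).

Summit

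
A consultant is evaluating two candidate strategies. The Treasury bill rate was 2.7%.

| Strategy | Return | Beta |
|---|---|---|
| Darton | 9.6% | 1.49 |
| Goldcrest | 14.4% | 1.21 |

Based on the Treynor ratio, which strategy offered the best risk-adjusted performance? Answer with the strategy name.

Darton: Treynor = (9.6% − 2.7%) / 1.49 = 4.631
Goldcrest: Treynor = (14.4% − 2.7%) / 1.21 = 9.669
Highest: Goldcrest (9.669).

Goldcrest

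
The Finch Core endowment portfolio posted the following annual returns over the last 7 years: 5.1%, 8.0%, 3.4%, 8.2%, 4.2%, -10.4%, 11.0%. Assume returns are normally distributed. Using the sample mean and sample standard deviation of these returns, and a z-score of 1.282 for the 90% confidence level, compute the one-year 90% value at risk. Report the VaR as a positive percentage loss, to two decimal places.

4.72

r̄ = (5.1 + 8 + 3.4 + 8.2 + 4.2 − 10.4 + 11) / 7 = 4.2143%
Σ(r − r̄)² = (5.1 − 4.2143)² + (8 − 4.2143)² + (3.4 − 4.2143)² + … = 291.2886
σ = √[291.2886 / 6] = 6.9676%
VaR = −(r̄ − z·σ) = −(4.2143 − 1.282 × 6.9676) = −(-4.7182) = 4.7182%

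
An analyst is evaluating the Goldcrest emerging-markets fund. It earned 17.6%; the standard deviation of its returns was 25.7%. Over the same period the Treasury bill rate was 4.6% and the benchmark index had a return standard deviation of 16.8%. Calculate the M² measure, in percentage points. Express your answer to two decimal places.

13.10

Sharpe = (Rp − Rf) / σp = (17.6% − 4.6%) / 25.7% = 0.5058
M² = Rf + Sharpe × σm = 4.6% + 0.5058 × 16.8% = 13.0974%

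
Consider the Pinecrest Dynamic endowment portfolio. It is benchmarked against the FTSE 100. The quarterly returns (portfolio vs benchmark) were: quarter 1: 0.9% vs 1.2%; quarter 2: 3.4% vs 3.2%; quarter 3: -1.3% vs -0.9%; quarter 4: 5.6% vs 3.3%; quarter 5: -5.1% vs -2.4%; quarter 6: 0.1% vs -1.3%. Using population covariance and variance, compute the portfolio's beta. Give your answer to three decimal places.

r̄p = 0.6000%,  r̄m = 0.5167%
Cov = Σ(rp − r̄p)(rm − r̄m) / 6 = 6.9767
Var(rm) = Σ(rm − r̄m)² / 6 = 4.8714
β = Cov / Var = 6.9767 / 4.8714 = 1.4322

1.432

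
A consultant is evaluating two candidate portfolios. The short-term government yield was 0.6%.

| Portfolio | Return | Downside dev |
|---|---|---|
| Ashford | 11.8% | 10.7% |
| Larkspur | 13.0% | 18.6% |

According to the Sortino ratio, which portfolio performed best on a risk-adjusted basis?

Ashford: Sortino ratio = (11.8% − 0.6%) / 10.7% = 1.047
Larkspur: Sortino ratio = (13.0% − 0.6%) / 18.6% = 0.667
Highest: Ashford (1.047).

Ashford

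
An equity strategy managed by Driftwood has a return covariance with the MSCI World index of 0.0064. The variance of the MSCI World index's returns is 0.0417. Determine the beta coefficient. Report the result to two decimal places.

β = Cov(Rp, Rm) / Var(Rm) = 0.0064 / 0.0417 = 0.1535

0.15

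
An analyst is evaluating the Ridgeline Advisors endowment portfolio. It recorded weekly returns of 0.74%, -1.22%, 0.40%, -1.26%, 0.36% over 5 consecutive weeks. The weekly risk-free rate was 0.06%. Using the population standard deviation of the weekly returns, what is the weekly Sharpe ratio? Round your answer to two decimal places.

-0.30

r̄ = (0.74 − 1.22 + 0.4 − 1.26 + 0.36) / 5 = -0.980 / 5 = -0.1960%
Σ(r − r̄)² = (0.74 − (-0.1960))² + (-1.22 − (-0.1960))² + … = 3.7211
population σ = √(3.7211 / 5) = √0.7442 = 0.8627%
Sharpe = (r̄ − rf) / σ = (-0.1960 − 0.06) / 0.8627 = -0.2560 / 0.8627 = -0.2967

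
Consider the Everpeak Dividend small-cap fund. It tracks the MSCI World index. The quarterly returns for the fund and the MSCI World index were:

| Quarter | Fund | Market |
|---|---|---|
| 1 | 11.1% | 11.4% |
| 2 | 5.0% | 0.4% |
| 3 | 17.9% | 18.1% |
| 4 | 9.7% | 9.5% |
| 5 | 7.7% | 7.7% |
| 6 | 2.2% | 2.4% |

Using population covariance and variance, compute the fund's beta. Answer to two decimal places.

0.82

r̄p = 8.9333%,  r̄m = 8.2500%
Cov = Σ(rp − r̄p)(rm − r̄m) / 6 = 27.8417
Var(rm) = Σ(rm − r̄m)² / 6 = 34.1092
β = Cov / Var = 27.8417 / 34.1092 = 0.8163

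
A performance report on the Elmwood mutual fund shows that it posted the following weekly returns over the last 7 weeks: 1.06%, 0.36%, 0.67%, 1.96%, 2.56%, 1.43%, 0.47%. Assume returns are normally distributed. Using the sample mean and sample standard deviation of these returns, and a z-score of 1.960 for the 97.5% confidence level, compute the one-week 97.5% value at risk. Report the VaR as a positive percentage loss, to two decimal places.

0.39

r̄ = (1.06 + 0.36 + 0.67 + 1.96 + 2.56 + 1.43 + 0.47) / 7 = 1.2157%
Sample σ = √[Σ(r − r̄)² / 6] = √[4.0174 / 6] = √0.6696 = 0.8183%
VaR = −(r̄ − z·σ) = −(1.2157 − 1.960 × 0.8183) = −(-0.3882) = 0.3882%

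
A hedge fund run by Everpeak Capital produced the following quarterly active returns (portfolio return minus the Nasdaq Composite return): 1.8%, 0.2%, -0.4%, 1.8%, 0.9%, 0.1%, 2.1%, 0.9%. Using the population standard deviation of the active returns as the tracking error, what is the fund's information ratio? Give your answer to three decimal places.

1.079

μ = (1.8 + 0.2 − 0.4 + 1.8 + 0.9 + 0.1 + 2.1 + 0.9) / 8 = 7.40 / 8 = 0.9250%
Σ(r − μ)² = 5.8750; population σ = √(5.8750/8) = 0.8570%
IR = μ / tracking error = 0.9250 / 0.8570 = 1.0793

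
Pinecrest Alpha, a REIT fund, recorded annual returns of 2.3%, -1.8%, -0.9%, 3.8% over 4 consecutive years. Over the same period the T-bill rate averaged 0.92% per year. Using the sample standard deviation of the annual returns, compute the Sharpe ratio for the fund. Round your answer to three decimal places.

μ = (2.3 − 1.8 − 0.9 + 3.8) / 4 = 3.40 / 4 = 0.8500%
Σ(r − μ)² = (2.3 − 0.8500)² + (-1.8 − 0.8500)² + (-0.9 − 0.8500)² + … = 20.8900
σ = √[20.8900 / 3] = 2.6388%
Sharpe = (μ − rf) / σ = (0.8500 − 0.92) / 2.6388 = -0.0700 / 2.6388 = -0.0265

-0.027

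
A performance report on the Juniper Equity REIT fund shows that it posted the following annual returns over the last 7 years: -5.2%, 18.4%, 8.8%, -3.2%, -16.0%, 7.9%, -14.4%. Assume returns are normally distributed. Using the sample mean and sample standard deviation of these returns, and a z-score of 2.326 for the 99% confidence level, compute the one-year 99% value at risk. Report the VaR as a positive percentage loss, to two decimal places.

30.21

r̄ = (-5.2 + 18.4 + 8.8 − 3.2 − 16 + 7.9 − 14.4) / 7 = -3.70 / 7 = -0.5286%
Sample σ = √[Σ(r − r̄)² / 6] = √[977.0943 / 6] = √162.8491 = 12.7612%
VaR = −(r̄ − z·σ) = −(-0.5286 − 2.326 × 12.7612) = −(-30.2112) = 30.2112%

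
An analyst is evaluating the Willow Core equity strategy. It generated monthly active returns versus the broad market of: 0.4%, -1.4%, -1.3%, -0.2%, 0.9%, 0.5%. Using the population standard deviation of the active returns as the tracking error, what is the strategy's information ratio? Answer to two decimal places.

Mean return μ = -1.10 / 6 = -0.1833%
Population σ = √[Σ(r − μ)² / 6] = √[4.7083 / 6] = √0.7847 = 0.8858%
IR = μ / tracking error = -0.1833 / 0.8858 = -0.2069

-0.21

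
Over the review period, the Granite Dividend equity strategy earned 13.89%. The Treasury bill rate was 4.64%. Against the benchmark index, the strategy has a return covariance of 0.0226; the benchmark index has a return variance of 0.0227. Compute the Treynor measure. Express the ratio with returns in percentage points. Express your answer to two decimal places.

9.29

β = Cov / Var = 0.0226 / 0.0227 = 0.9956
Treynor = (Rp − Rf) / β = (13.89% − 4.64%) / 0.9956 = 9.25 / 0.9956 = 9.2909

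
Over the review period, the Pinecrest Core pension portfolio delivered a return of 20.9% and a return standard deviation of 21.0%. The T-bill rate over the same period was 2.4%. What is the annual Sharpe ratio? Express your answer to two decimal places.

Sharpe = (Rp − Rf) / σp = (20.9% − 2.4%) / 21.0% = 18.50% / 21.0% = 0.8810

0.88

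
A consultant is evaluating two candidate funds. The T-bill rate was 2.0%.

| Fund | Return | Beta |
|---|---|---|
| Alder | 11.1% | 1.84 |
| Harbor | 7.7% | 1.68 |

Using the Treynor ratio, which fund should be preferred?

Alder: Treynor = (11.1% − 2.0%) / 1.84 = 4.946
Harbor: Treynor = (7.7% − 2.0%) / 1.68 = 3.393
Highest: Alder (4.946).

Alder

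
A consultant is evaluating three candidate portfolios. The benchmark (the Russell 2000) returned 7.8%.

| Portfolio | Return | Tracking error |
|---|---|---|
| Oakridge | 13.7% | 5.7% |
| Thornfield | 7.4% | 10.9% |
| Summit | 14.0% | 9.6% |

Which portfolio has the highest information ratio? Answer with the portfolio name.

Oakridge: IR = (13.7% − 7.8%) / 5.7% = 1.035
Thornfield: IR = (7.4% − 7.8%) / 10.9% = -0.037
Summit: IR = (14.0% − 7.8%) / 9.6% = 0.646
Highest: Oakridge (1.035).

Oakridge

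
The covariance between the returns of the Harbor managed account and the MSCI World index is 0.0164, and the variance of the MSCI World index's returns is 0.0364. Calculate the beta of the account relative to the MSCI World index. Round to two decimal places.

β = Cov(Rp, Rm) / Var(Rm) = 0.0164 / 0.0364 = 0.4505

0.45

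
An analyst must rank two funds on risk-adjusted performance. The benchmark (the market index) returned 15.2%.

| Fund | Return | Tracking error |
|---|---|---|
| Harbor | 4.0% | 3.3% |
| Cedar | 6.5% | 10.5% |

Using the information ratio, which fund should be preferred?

Cedar

Harbor: IR = (4.0% − 15.2%) / 3.3% = -3.394
Cedar: IR = (6.5% − 15.2%) / 10.5% = -0.829
Highest: Cedar (-0.829).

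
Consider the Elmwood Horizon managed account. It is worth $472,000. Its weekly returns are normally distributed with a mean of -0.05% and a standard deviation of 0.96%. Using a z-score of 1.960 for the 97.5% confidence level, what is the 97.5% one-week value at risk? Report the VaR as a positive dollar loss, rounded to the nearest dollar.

Return at the 97.5% tail: μ − z·σ = -0.05% − 1.960 × 0.96% = -0.05 − 1.8816 = -1.9316%
VaR = −(-1.9316%) × $472,000 = 1.9316% × $472,000 = $9,117

$9,117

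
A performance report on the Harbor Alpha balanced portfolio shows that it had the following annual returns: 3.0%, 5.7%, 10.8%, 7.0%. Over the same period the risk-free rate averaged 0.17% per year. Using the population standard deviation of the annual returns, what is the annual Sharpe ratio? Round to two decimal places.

2.30

Mean return r̄ = 26.50 / 4 = 6.6250%
Population σ = √[Σ(r − r̄)² / 4] = √[31.5675 / 4] = √7.8919 = 2.8093%
Sharpe = (r̄ − rf) / σ = (6.6250 − 0.17) / 2.8093 = 6.4550 / 2.8093 = 2.2977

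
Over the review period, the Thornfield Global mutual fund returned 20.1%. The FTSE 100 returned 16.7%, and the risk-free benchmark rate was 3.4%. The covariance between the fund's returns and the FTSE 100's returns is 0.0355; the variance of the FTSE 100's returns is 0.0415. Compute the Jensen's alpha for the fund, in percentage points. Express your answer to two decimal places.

β = Cov / Var = 0.0355 / 0.0415 = 0.8554
E[R] = Rf + β(Rm − Rf) = 3.4% + 0.8554 × (16.7% − 3.4%) = 14.7768%
α = Rp − E[R] = 20.1% − 14.7768% = 5.3232

5.32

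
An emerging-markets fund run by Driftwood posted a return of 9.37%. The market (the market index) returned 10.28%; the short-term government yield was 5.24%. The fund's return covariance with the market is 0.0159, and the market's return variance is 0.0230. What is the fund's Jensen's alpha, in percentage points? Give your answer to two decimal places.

0.65

β = Cov / Var = 0.0159 / 0.0230 = 0.6913
E[R] = Rf + β(Rm − Rf) = 5.24% + 0.6913 × (10.28% − 5.24%) = 8.7242%
α = Rp − E[R] = 9.37% − 8.7242% = 0.6458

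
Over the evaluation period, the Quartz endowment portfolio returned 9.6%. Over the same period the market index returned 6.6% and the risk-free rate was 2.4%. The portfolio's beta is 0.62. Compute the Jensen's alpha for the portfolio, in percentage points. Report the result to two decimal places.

4.60

CAPM expected return = Rf + β(Rm − Rf) = 2.4% + 0.62 × (6.6% − 2.4%) = 2.4 + 0.62 × 4.20 = 5.0040%
Jensen's α = Rp − E[R] = 9.6% − 5.0040% = 4.5960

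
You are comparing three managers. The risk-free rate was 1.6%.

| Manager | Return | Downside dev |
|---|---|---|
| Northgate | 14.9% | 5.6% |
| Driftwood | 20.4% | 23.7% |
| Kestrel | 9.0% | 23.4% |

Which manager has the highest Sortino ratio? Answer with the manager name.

Northgate: Sortino ratio = (14.9% − 1.6%) / 5.6% = 2.375
Driftwood: Sortino ratio = (20.4% − 1.6%) / 23.7% = 0.793
Kestrel: Sortino ratio = (9.0% − 1.6%) / 23.4% = 0.316
Highest: Northgate (2.375).

Northgate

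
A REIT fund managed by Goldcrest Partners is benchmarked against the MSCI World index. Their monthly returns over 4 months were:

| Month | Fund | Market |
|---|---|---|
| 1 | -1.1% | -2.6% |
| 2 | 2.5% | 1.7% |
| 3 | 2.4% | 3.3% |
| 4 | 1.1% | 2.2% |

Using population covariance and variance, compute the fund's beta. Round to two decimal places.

0.59

r̄p = 1.2250%,  r̄m = 1.1500%
Cov = Σ(rp − r̄p)(rm − r̄m) / 4 = 2.9538
Var(rm) = Σ(rm − r̄m)² / 4 = 5.0225
β = Cov / Var = 2.9538 / 5.0225 = 0.5881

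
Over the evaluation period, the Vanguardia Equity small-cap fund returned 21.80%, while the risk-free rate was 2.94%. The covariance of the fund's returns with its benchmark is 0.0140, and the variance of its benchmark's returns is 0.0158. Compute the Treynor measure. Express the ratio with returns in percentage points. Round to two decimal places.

21.28

β = Cov / Var = 0.0140 / 0.0158 = 0.8861
Treynor = (Rp − Rf) / β = (21.80% − 2.94%) / 0.8861 = 18.86 / 0.8861 = 21.2843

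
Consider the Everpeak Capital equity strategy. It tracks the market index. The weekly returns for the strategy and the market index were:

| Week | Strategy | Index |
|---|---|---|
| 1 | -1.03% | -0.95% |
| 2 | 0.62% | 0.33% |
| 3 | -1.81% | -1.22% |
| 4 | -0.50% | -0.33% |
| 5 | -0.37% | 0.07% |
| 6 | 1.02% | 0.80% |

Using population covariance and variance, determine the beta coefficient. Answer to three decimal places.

r̄p = -0.3450%,  r̄m = -0.2167%
Cov = Σ(rp − r̄p)(rm − r̄m) / 6 = 0.6497
Var(rm) = Σ(rm − r̄m)² / 6 = 0.4953
β = Cov / Var = 0.6497 / 0.4953 = 1.3117

1.312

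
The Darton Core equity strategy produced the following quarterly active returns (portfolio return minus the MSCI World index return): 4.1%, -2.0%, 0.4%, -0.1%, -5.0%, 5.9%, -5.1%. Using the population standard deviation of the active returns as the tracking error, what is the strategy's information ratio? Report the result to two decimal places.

r̄ = (4.1 − 2 + 0.4 − 0.1 − 5 + 5.9 − 5.1) / 7 = -1.80 / 7 = -0.2571%
Population std dev = √[106.3371 / 7] = 3.8976%
IR = r̄ / tracking error = -0.2571 / 3.8976 = -0.0660

-0.07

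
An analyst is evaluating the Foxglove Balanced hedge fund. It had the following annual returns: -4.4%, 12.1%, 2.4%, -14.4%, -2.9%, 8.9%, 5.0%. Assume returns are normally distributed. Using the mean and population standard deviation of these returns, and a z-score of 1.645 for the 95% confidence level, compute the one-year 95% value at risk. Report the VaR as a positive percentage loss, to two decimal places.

12.74

Mean return r̄ = 6.70 / 7 = 0.9571%
Population std dev = √[485.0971 / 7] = 8.3246%
VaR = −(r̄ − z·σ) = −(0.9571 − 1.645 × 8.3246) = −(-12.7369) = 12.7369%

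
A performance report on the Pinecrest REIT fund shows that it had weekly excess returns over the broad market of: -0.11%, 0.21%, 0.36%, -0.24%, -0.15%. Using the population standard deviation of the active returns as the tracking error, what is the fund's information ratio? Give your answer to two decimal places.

r̄ = (-0.11 + 0.21 + 0.36 − 0.24 − 0.15) / 5 = 0.0140%
Σ(r − r̄)² = (-0.11 − 0.0140)² + (0.21 − 0.0140)² + (0.36 − 0.0140)² + … = 0.2649
population σ = √(0.2649 / 5) = √0.0530 = 0.2302%
IR = r̄ / tracking error = 0.0140 / 0.2302 = 0.0608

0.06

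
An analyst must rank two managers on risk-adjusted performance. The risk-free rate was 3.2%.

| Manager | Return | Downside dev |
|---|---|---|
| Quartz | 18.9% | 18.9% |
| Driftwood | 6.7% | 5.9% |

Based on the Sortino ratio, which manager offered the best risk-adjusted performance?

Quartz

Quartz: Sortino ratio = (18.9% − 3.2%) / 18.9% = 0.831
Driftwood: Sortino ratio = (6.7% − 3.2%) / 5.9% = 0.593
Highest: Quartz (0.831).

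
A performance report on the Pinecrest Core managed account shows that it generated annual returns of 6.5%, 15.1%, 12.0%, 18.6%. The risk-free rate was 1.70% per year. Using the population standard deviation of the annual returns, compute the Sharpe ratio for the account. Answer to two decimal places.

2.55

Mean return μ = 52.20 / 4 = 13.0500%
Population σ = √[Σ(r − μ)² / 4] = √[79.0100 / 4] = √19.7525 = 4.4444%
Sharpe = (μ − rf) / σ = (13.0500 − 1.7) / 4.4444 = 11.3500 / 4.4444 = 2.5538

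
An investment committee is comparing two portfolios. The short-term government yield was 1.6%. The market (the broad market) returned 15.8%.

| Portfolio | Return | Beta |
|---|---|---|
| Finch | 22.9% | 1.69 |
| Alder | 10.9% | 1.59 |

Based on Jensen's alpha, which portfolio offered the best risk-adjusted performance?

Finch: α = 22.9% − [1.6% + 1.69 × (15.8% − 1.6%)] = -2.698
Alder: α = 10.9% − [1.6% + 1.59 × (15.8% − 1.6%)] = -13.278
Highest: Finch (-2.698).

Finch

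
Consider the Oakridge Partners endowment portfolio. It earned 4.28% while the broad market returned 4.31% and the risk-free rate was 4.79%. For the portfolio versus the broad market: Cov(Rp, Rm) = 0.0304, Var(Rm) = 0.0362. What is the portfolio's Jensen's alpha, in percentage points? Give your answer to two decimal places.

-0.11

β = Cov / Var = 0.0304 / 0.0362 = 0.8398
E[R] = Rf + β(Rm − Rf) = 4.79% + 0.8398 × (4.31% − 4.79%) = 4.3869%
α = Rp − E[R] = 4.28% − 4.3869% = -0.1069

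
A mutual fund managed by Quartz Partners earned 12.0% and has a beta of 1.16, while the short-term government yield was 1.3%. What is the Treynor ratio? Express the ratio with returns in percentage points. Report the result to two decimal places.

9.22

Treynor = (Rp − Rf) / β = (12.0% − 1.3%) / 1.16 = 10.70 / 1.16 = 9.2241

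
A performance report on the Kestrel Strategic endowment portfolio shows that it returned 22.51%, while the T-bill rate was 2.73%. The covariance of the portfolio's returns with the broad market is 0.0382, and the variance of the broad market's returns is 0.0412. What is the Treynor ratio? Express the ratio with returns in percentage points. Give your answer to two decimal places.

21.33

β = Cov / Var = 0.0382 / 0.0412 = 0.9272
Treynor = (Rp − Rf) / β = (22.51% − 2.73%) / 0.9272 = 19.78 / 0.9272 = 21.3330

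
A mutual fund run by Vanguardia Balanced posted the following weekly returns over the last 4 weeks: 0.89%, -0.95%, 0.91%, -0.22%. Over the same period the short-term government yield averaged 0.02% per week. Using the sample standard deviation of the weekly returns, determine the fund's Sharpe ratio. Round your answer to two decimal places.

0.15

Mean return r̄ = 0.630 / 4 = 0.1575%
Σ(r − r̄)² = (0.89 − 0.1575)² + (-0.95 − 0.1575)² + (0.91 − 0.1575)² + … = 2.4719
sample σ = √(2.4719 / 3) = √0.8240 = 0.9077%
Sharpe = (r̄ − rf) / σ = (0.1575 − 0.02) / 0.9077 = 0.1375 / 0.9077 = 0.1515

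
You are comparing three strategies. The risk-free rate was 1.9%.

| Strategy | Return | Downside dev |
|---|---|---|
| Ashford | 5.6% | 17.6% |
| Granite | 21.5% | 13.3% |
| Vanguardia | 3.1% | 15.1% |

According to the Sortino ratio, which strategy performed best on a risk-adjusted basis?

Ashford: Sortino ratio = (5.6% − 1.9%) / 17.6% = 0.210
Granite: Sortino ratio = (21.5% − 1.9%) / 13.3% = 1.474
Vanguardia: Sortino ratio = (3.1% − 1.9%) / 15.1% = 0.079
Highest: Granite (1.474).

Granite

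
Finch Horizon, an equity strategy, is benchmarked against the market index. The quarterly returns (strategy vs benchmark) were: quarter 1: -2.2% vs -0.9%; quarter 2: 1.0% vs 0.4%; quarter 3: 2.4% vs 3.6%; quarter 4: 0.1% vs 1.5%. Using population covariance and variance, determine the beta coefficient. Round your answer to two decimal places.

r̄p = 0.3250%,  r̄m = 1.1500%
Cov = Σ(rp − r̄p)(rm − r̄m) / 4 = 2.4188
Var(rm) = Σ(rm − r̄m)² / 4 = 2.7225
β = Cov / Var = 2.4188 / 2.7225 = 0.8884

0.89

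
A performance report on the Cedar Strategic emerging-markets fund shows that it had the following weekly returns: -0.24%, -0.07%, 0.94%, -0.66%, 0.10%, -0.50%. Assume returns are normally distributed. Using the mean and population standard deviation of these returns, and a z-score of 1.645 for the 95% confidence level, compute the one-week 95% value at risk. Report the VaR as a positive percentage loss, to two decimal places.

r̄ = (-0.24 − 0.07 + 0.94 − 0.66 + 0.1 − 0.5) / 6 = -0.0717%
Population std dev = √[1.6109 / 6] = 0.5182%
VaR = −(r̄ − z·σ) = −(-0.0717 − 1.645 × 0.5182) = −(-0.9241) = 0.9241%

0.92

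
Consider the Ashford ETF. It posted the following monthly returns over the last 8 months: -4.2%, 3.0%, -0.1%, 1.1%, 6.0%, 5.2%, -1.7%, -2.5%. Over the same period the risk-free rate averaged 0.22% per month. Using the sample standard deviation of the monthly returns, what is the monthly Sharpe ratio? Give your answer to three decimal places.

r̄ = (-4.2 + 3 − 0.1 + 1.1 + 6 + 5.2 − 1.7 − 2.5) / 8 = 6.80 / 8 = 0.8500%
Sample std dev = √[94.2600 / 7] = 3.6696%
Sharpe = (r̄ − rf) / σ = (0.8500 − 0.22) / 3.6696 = 0.6300 / 3.6696 = 0.1717

0.172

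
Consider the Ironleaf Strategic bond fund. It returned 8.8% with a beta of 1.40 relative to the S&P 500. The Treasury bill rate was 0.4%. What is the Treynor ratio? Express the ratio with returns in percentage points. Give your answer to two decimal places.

Treynor = (Rp − Rf) / β = (8.8% − 0.4%) / 1.40 = 8.40 / 1.40 = 6.0000

6.00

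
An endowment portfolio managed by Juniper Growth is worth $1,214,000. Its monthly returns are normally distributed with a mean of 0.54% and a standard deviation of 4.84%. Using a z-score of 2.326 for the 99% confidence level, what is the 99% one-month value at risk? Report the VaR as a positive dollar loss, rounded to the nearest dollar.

Return at the 99% tail: μ − z·σ = 0.54% − 2.326 × 4.84% = 0.54 − 11.25784 = -10.71784%
VaR = −(-10.71784%) × $1,214,000 = 10.71784% × $1,214,000 = $130,115

$130,115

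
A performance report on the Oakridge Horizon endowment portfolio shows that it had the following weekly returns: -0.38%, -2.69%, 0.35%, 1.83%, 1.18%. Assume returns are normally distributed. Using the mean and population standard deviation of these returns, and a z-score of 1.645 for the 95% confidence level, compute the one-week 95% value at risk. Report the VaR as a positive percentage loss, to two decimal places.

r̄ = (-0.38 − 2.69 + 0.35 + 1.83 + 1.18) / 5 = 0.0580%
Σ(r − r̄)² = (-0.38 − 0.0580)² + (-2.69 − 0.0580)² + … = 12.2275
σ = √[12.2275 / 5] = 1.5638%
VaR = −(r̄ − z·σ) = −(0.0580 − 1.645 × 1.5638) = −(-2.5145) = 2.5145%

2.51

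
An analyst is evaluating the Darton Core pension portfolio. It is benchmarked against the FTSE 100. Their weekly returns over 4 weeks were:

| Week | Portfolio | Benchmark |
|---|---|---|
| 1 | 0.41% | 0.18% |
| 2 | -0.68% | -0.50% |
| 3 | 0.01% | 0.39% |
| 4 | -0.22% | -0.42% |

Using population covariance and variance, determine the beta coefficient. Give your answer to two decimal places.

0.81

r̄p = -0.1200%,  r̄m = -0.0875%
Cov = Σ(rp − r̄p)(rm − r̄m) / 4 = 0.1170
Var(rm) = Σ(rm − r̄m)² / 4 = 0.1451
β = Cov / Var = 0.1170 / 0.1451 = 0.8063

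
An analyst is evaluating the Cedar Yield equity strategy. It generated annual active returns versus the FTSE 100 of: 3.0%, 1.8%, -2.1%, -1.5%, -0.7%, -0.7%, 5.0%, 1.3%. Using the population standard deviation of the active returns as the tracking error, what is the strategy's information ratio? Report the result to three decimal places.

0.333

r̄ = (3 + 1.8 − 2.1 − 1.5 − 0.7 − 0.7 + 5 + 1.3) / 8 = 6.10 / 8 = 0.7625%
Σ(r − r̄)² = (3 − 0.7625)² + (1.8 − 0.7625)² + … = 41.9188
σ = √[41.9188 / 8] = 2.2891%
IR = r̄ / tracking error = 0.7625 / 2.2891 = 0.3331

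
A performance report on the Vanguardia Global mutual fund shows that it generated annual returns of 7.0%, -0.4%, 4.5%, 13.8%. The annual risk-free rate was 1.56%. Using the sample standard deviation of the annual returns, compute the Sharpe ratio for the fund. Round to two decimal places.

0.79

r̄ = (7 − 0.4 + 4.5 + 13.8) / 4 = 24.90 / 4 = 6.2250%
Sample σ = √[Σ(r − r̄)² / 3] = √[104.8475 / 3] = √34.9492 = 5.9118%
Sharpe = (r̄ − rf) / σ = (6.2250 − 1.56) / 5.9118 = 4.6650 / 5.9118 = 0.7891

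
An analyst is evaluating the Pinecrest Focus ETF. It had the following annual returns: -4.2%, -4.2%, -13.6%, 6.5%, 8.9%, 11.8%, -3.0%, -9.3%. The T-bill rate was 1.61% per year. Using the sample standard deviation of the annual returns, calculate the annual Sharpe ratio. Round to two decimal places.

-0.28

μ = (-4.2 − 4.2 − 13.6 + 6.5 + 8.9 + 11.8 − 3 − 9.3) / 8 = -0.8875%
Sample std dev = √[570.1288 / 7] = 9.0248%
Sharpe = (μ − rf) / σ = (-0.8875 − 1.61) / 9.0248 = -2.4975 / 9.0248 = -0.2767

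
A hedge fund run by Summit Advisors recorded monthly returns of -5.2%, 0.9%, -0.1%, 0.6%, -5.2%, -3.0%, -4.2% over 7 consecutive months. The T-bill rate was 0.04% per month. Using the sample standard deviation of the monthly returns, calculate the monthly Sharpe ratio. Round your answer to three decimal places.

μ = (-5.2 + 0.9 − 0.1 + 0.6 − 5.2 − 3 − 4.2) / 7 = -16.20 / 7 = -2.3143%
Sample σ = √[Σ(r − μ)² / 6] = √[44.4086 / 6] = √7.4014 = 2.7206%
Sharpe = (μ − rf) / σ = (-2.3143 − 0.04) / 2.7206 = -2.3543 / 2.7206 = -0.8654

-0.865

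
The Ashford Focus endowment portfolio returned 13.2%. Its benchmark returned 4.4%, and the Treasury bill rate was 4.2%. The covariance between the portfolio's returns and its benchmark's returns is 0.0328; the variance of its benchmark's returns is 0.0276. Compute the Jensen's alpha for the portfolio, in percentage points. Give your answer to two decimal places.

8.76

β = Cov / Var = 0.0328 / 0.0276 = 1.1884
E[R] = Rf + β(Rm − Rf) = 4.2% + 1.1884 × (4.4% − 4.2%) = 4.4377%
α = Rp − E[R] = 13.2% − 4.4377% = 8.7623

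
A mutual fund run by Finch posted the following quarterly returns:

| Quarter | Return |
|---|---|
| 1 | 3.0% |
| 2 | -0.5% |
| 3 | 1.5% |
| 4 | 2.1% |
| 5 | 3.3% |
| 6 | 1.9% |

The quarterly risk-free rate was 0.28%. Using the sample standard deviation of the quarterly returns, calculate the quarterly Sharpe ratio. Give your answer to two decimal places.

r̄ = (3 − 0.5 + 1.5 + 2.1 + 3.3 + 1.9) / 6 = 1.8833%
Σ(r − r̄)² = (3 − 1.8833)² + (-0.5 − 1.8833)² + (1.5 − 1.8833)² + … = 9.1283
sample σ = √(9.1283 / 5) = √1.8257 = 1.3512%
Sharpe = (r̄ − rf) / σ = (1.8833 − 0.28) / 1.3512 = 1.6033 / 1.3512 = 1.1866

1.19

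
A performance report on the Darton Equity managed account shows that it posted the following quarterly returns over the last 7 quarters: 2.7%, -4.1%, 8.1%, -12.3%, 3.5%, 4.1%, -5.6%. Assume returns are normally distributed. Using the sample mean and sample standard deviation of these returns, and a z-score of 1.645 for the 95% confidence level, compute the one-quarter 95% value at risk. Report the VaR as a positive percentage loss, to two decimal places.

12.14

μ = (2.7 − 4.1 + 8.1 − 12.3 + 3.5 + 4.1 − 5.6) / 7 = -3.60 / 7 = -0.5143%
Σ(r − μ)² = (2.7 − (-0.5143))² + (-4.1 − (-0.5143))² + (8.1 − (-0.5143))² + … = 299.5686
sample σ = √(299.5686 / 6) = √49.9281 = 7.0660%
VaR = −(μ − z·σ) = −(-0.5143 − 1.645 × 7.0660) = −(-12.1379) = 12.1379%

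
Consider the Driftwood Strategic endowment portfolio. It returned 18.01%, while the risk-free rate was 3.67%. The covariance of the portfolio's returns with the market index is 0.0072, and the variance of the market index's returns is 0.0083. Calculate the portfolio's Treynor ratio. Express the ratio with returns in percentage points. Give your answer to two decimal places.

16.53

β = Cov / Var = 0.0072 / 0.0083 = 0.8675
Treynor = (Rp − Rf) / β = (18.01% − 3.67%) / 0.8675 = 14.34 / 0.8675 = 16.5303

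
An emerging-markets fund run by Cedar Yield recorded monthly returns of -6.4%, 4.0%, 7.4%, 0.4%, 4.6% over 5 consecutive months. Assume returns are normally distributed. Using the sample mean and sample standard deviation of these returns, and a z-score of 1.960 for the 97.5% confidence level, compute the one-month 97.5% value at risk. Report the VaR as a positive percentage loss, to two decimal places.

8.42

r̄ = (-6.4 + 4 + 7.4 + 0.4 + 4.6) / 5 = 10.00 / 5 = 2.0000%
Sample std dev = √[113.0400 / 4] = 5.3160%
VaR = −(r̄ − z·σ) = −(2.0000 − 1.960 × 5.3160) = −(-8.4194) = 8.4194%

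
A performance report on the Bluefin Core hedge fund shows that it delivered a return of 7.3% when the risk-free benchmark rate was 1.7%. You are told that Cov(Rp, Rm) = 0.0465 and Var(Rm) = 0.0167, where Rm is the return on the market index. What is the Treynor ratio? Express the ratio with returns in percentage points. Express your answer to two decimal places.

2.01

β = Cov / Var = 0.0465 / 0.0167 = 2.7844
Treynor = (Rp − Rf) / β = (7.3% − 1.7%) / 2.7844 = 5.60 / 2.7844 = 2.0112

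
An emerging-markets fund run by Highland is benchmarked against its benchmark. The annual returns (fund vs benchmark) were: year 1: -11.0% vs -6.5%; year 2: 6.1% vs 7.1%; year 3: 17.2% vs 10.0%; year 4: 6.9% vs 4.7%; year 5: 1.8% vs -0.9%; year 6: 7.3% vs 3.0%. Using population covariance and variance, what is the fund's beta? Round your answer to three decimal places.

1.479

r̄p = 4.7167%,  r̄m = 2.9000%
Cov = Σ(rp − r̄p)(rm − r̄m) / 6 = 42.9083
Var(rm) = Σ(rm − r̄m)² / 6 = 29.0167
β = Cov / Var = 42.9083 / 29.0167 = 1.4787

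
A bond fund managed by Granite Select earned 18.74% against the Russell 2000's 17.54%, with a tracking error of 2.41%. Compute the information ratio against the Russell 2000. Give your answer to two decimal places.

0.50

IR = (Rp − Rb) / TE = (18.74% − 17.54%) / 2.41% = 1.20% / 2.41% = 0.4979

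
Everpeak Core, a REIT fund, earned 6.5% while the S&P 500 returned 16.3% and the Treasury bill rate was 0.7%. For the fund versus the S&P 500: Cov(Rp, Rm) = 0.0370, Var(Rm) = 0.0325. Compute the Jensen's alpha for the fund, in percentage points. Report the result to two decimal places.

β = Cov / Var = 0.0370 / 0.0325 = 1.1385
E[R] = Rf + β(Rm − Rf) = 0.7% + 1.1385 × (16.3% − 0.7%) = 18.4606%
α = Rp − E[R] = 6.5% − 18.4606% = -11.9606

-11.96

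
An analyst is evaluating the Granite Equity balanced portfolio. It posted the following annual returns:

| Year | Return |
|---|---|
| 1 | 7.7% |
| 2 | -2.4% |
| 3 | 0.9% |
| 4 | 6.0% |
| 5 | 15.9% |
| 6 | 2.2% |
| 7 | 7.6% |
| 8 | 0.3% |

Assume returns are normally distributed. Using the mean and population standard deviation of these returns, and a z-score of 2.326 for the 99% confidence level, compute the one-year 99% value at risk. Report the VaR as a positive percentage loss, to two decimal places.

Mean return r̄ = 38.20 / 8 = 4.7750%
Population std dev = √[234.9550 / 8] = 5.4194%
VaR = −(r̄ − z·σ) = −(4.7750 − 2.326 × 5.4194) = −(-7.8305) = 7.8305%

7.83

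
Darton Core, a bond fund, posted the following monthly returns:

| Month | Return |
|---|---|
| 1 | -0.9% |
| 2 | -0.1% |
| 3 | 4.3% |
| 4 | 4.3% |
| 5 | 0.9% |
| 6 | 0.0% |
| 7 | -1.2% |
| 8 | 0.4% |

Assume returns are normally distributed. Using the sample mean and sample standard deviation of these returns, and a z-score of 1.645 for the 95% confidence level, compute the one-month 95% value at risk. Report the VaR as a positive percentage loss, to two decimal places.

r̄ = (-0.9 − 0.1 + 4.3 + 4.3 + 0.9 + 0 − 1.2 + 0.4) / 8 = 0.9625%
Σ(r − r̄)² = (-0.9 − 0.9625)² + (-0.1 − 0.9625)² + … = 32.7988
sample σ = √(32.7988 / 7) = √4.6855 = 2.1646%
VaR = −(r̄ − z·σ) = −(0.9625 − 1.645 × 2.1646) = −(-2.5983) = 2.5983%

2.60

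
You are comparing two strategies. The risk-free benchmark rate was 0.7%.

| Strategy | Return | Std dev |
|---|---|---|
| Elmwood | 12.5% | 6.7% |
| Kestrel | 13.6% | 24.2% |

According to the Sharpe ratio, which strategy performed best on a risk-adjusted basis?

Elmwood: Sharpe ratio = (12.5% − 0.7%) / 6.7% = 1.761
Kestrel: Sharpe ratio = (13.6% − 0.7%) / 24.2% = 0.533
Highest: Elmwood (1.761).

Elmwood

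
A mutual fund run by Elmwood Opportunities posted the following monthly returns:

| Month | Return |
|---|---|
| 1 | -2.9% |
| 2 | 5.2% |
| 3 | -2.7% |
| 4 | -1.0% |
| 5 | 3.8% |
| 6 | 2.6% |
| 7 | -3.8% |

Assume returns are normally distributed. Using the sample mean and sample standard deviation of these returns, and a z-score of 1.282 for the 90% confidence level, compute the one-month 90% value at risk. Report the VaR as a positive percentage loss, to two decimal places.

4.49

Mean return r̄ = 1.20 / 7 = 0.1714%
Σ(r − r̄)² = (-2.9 − 0.1714)² + (5.2 − 0.1714)² + … = 79.1743
σ = √[79.1743 / 6] = 3.6326%
VaR = −(r̄ − z·σ) = −(0.1714 − 1.282 × 3.6326) = −(-4.4856) = 4.4856%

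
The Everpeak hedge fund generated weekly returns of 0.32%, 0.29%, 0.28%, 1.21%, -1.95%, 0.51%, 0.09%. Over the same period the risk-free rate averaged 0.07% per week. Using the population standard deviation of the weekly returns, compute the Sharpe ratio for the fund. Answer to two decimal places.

0.04

μ = (0.32 + 0.29 + 0.28 + 1.21 − 1.95 + 0.51 + 0.09) / 7 = 0.750 / 7 = 0.1071%
Σ(r − μ)² = (0.32 − 0.1071)² + (0.29 − 0.1071)² + (0.28 − 0.1071)² + … = 5.7193
σ = √[5.7193 / 7] = 0.9039%
Sharpe = (μ − rf) / σ = (0.1071 − 0.07) / 0.9039 = 0.0371 / 0.9039 = 0.0410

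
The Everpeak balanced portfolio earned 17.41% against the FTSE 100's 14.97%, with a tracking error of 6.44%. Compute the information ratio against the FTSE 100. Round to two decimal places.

IR = (Rp − Rb) / TE = (17.41% − 14.97%) / 6.44% = 2.44% / 6.44% = 0.3789

0.38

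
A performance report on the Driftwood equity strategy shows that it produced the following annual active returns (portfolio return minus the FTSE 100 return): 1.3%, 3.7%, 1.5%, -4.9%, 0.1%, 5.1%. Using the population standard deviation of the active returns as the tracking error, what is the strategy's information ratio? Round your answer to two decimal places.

0.36

r̄ = (1.3 + 3.7 + 1.5 − 4.9 + 0.1 + 5.1) / 6 = 6.80 / 6 = 1.1333%
Σ(r − r̄)² = (1.3 − 1.1333)² + (3.7 − 1.1333)² + (1.5 − 1.1333)² + … = 59.9533
population σ = √(59.9533 / 6) = √9.9922 = 3.1610%
IR = r̄ / tracking error = 1.1333 / 3.1610 = 0.3585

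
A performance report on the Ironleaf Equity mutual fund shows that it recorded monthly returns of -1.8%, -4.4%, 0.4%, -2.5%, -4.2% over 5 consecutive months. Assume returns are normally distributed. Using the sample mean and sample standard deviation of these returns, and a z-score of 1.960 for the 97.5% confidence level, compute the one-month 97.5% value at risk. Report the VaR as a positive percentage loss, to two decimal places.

6.35

Mean return r̄ = -12.50 / 5 = -2.5000%
Σ(r − r̄)² = (-1.8 − (-2.5000))² + (-4.4 − (-2.5000))² + … = 15.4000
sample σ = √(15.4000 / 4) = √3.8500 = 1.9621%
VaR = −(r̄ − z·σ) = −(-2.5000 − 1.960 × 1.9621) = −(-6.3457) = 6.3457%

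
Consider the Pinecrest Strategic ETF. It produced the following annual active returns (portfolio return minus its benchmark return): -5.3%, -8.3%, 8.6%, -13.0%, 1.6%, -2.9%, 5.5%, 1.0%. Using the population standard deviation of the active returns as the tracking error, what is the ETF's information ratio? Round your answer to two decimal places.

-0.24

r̄ = (-5.3 − 8.3 + 8.6 − 13 + 1.6 − 2.9 + 5.5 + 1) / 8 = -12.80 / 8 = -1.6000%
Σ(r − r̄)² = 361.6800; population σ = √(361.6800/8) = 6.7238%
IR = r̄ / tracking error = -1.6000 / 6.7238 = -0.2380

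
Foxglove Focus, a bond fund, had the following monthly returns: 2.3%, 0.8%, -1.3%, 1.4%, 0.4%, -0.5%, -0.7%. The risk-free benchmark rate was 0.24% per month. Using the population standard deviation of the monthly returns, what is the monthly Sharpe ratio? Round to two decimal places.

μ = (2.3 + 0.8 − 1.3 + 1.4 + 0.4 − 0.5 − 0.7) / 7 = 0.3429%
Σ(r − μ)² = (2.3 − 0.3429)² + (0.8 − 0.3429)² + (-1.3 − 0.3429)² + … = 9.6571
σ = √[9.6571 / 7] = 1.1746%
Sharpe = (μ − rf) / σ = (0.3429 − 0.24) / 1.1746 = 0.1029 / 1.1746 = 0.0876

0.09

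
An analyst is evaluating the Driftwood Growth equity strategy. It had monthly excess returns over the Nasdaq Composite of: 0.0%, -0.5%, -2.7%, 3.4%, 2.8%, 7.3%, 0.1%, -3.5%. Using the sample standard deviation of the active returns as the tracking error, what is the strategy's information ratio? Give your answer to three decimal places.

0.245

μ = (0 − 0.5 − 2.7 + 3.4 + 2.8 + 7.3 + 0.1 − 3.5) / 8 = 0.8625%
Sample std dev = √[86.5388 / 7] = 3.5161%
IR = μ / tracking error = 0.8625 / 3.5161 = 0.2453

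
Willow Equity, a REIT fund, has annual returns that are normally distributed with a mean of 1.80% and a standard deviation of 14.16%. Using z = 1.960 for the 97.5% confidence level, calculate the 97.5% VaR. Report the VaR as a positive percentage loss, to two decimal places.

VaR (as % loss) = −(μ − z·σ) = −(1.80% − 1.960 × 14.16%) = −(-25.9536%) = 25.9536%

25.95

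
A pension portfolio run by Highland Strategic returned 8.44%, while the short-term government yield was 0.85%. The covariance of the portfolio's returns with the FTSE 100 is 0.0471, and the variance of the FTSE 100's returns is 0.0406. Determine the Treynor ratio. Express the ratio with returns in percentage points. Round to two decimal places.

β = Cov / Var = 0.0471 / 0.0406 = 1.1601
Treynor = (Rp − Rf) / β = (8.44% − 0.85%) / 1.1601 = 7.59 / 1.1601 = 6.5425

6.54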